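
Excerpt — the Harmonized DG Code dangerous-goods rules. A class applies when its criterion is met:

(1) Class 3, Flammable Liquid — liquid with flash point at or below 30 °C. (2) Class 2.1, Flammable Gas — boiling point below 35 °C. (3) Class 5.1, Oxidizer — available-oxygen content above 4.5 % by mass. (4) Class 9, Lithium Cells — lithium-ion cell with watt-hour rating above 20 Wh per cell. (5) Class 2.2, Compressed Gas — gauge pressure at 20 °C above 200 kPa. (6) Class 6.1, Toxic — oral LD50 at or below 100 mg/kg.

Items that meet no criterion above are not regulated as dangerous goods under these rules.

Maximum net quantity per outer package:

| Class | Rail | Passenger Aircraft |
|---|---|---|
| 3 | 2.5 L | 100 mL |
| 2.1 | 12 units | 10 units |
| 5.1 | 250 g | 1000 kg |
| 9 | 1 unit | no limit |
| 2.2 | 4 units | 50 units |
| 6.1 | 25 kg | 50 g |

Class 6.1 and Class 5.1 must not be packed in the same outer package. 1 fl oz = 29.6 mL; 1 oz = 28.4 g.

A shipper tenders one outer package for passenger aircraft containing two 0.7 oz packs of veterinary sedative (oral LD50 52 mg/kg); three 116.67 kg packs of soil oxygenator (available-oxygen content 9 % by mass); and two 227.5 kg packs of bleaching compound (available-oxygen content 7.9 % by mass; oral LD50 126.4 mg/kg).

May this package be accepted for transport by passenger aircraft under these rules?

No

The veterinary sedative has oral LD50 52 mg/kg, which is ≤ 100 mg/kg, so it is Class 6.1 (Toxic).
The soil oxygenator has available-oxygen content 9 % by mass, which is > 4.5 % by mass, so it is Class 5.1 (Oxidizer).
The bleaching compound has available-oxygen content 7.9 % by mass, which is > 4.5 % by mass, so it is Class 5.1 (Oxidizer).
Class 6.1 quantity: two 0.7 oz packs = 39.76 g.
39.76 g ≤ 50 g (passenger aircraft limit, Class 6.1) — within limit.
Class 5.1 net quantity: (three 116.67 kg packs = 350.01 kg) + (two 227.5 kg packs = 455 kg) = 805.01 kg.
That is within the Class 5.1 passenger aircraft limit of 1000 kg.
Class 6.1 and Class 5.1 may not share an outer package.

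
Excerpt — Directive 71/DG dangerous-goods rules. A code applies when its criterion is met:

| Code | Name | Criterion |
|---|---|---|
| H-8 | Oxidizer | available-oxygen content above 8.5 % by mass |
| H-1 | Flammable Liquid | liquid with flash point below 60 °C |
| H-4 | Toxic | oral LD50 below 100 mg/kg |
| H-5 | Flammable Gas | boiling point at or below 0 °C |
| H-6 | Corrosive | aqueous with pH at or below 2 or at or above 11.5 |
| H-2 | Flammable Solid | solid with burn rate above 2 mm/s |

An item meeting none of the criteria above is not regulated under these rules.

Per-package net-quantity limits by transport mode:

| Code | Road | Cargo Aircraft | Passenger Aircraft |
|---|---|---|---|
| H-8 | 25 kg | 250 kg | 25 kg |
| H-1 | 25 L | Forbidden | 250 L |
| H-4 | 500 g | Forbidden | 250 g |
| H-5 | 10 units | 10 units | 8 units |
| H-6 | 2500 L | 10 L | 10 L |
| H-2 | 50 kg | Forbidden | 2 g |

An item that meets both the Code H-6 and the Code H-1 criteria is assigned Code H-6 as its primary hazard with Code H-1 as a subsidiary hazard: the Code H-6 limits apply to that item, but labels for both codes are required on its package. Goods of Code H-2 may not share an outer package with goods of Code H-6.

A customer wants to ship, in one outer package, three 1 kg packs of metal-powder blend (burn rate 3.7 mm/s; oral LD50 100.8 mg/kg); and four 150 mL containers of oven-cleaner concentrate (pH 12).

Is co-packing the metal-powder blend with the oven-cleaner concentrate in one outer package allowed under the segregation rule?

Metal-powder blend: burn rate 3.7 mm/s > 2 mm/s → Code H-2 (Flammable Solid).
The oven-cleaner concentrate has pH 12, which is ≥ 11.5, so it is Code H-6 (Corrosive).
Code H-2 and Code H-6 may not share an outer package.

No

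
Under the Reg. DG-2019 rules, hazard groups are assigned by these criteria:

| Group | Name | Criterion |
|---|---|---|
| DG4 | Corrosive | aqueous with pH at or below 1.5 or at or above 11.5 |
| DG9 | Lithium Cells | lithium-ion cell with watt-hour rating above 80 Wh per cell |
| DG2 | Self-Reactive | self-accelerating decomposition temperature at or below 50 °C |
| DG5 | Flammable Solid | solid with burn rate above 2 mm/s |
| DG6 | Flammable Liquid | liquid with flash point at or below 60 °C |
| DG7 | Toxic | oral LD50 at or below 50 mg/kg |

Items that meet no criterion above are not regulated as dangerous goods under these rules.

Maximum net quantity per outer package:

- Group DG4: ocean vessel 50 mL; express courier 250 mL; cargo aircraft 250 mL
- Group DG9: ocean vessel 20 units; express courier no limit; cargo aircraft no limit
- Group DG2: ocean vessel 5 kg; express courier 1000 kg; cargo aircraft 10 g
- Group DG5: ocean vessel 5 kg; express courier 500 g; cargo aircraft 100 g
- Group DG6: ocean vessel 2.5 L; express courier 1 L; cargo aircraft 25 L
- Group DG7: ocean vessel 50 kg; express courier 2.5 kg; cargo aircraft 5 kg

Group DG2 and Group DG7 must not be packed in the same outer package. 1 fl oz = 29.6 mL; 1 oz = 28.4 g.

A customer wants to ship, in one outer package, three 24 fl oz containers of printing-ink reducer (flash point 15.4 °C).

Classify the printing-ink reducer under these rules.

Group DG6

Printing-ink reducer: flash point 15.4 °C ≤ 60 °C → Group DG6 (Flammable Liquid).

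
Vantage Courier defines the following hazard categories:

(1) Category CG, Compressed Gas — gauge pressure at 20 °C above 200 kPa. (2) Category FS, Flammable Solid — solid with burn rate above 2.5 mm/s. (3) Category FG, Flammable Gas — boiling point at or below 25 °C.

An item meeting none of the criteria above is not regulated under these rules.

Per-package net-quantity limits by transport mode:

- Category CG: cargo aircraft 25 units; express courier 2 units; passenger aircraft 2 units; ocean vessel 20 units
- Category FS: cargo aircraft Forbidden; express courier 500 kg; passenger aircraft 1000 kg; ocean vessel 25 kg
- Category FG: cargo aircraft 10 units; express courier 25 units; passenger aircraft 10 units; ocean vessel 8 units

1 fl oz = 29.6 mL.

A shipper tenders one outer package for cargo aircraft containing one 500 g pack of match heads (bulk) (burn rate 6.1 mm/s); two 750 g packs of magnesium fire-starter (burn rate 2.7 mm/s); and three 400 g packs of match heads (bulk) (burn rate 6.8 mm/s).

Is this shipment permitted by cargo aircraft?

No

With burn rate 6.1 mm/s (> 2.5 mm/s), the match heads (bulk) fall in Category FS.
With burn rate 2.7 mm/s (> 2.5 mm/s), the magnesium fire-starter falls in Category FS.
With burn rate 6.8 mm/s (> 2.5 mm/s), the match heads (bulk) fall in Category FS.
Total Category FS: 500 g + (two 750 g packs = 1.5 kg) + (three 400 g packs = 1.2 kg) = 3.2 kg.
By cargo aircraft, Category FS is Forbidden regardless of quantity.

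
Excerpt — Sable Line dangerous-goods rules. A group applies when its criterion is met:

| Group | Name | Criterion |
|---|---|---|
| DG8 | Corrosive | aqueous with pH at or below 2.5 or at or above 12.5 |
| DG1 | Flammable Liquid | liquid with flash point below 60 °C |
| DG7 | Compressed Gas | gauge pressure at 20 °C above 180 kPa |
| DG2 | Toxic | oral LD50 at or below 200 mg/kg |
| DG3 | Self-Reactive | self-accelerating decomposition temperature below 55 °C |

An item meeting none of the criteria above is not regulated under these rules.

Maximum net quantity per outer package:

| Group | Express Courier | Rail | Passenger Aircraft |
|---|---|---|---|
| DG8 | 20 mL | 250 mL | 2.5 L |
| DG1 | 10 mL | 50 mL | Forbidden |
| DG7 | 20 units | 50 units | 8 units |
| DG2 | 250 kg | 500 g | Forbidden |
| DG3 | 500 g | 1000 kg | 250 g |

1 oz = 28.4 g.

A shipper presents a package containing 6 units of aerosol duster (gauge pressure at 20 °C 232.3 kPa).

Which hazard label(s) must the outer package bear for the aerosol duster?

With gauge pressure at 20 °C 232.3 kPa (> 180 kPa), the aerosol duster falls in Group DG7.
Only the Group DG7 label is required.

Group DG7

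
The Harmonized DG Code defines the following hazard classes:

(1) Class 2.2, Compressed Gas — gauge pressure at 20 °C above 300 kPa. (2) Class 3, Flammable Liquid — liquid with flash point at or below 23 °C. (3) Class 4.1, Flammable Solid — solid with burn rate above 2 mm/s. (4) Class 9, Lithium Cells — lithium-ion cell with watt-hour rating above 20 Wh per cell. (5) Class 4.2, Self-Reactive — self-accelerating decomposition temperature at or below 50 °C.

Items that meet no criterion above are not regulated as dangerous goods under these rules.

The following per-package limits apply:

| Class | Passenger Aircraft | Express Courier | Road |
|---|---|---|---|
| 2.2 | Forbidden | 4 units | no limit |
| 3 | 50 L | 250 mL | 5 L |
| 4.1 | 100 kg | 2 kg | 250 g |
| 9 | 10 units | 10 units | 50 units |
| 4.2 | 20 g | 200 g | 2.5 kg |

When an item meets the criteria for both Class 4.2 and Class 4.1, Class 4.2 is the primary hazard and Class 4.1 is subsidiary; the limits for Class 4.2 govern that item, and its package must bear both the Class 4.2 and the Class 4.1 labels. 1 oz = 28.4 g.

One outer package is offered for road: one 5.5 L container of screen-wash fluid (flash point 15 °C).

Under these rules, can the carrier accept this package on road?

No

Flash point 15 °C meets the Class 3 criterion (Flammable Liquid), so the screen-wash fluid is Class 3.
Class 3 quantity: 5.5 L.
5.5 L exceeds the road limit of 5 L for Class 3.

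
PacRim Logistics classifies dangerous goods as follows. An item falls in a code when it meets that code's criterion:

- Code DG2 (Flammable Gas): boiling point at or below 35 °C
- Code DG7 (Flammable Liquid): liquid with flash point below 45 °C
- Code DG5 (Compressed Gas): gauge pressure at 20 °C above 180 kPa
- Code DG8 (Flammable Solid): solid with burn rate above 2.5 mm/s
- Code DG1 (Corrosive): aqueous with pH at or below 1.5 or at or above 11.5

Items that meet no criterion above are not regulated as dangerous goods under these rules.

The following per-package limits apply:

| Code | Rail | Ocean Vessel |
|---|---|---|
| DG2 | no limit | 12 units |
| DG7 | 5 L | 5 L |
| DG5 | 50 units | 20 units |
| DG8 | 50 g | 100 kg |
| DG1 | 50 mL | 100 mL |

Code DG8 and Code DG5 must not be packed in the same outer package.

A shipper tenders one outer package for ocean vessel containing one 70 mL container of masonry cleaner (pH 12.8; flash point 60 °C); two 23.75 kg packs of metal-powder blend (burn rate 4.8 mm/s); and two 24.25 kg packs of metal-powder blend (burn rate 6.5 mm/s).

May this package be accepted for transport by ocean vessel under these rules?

With pH 12.8 (≥ 11.5), the masonry cleaner falls in Code DG1.
With burn rate 4.8 mm/s (> 2.5 mm/s), the metal-powder blend falls in Code DG8.
Burn rate 6.5 mm/s meets the Code DG8 criterion (Flammable Solid), so the metal-powder blend is Code DG8.
Total Code DG8: (two 23.75 kg packs = 47.5 kg) + (two 24.25 kg packs = 48.5 kg) = 96 kg.
That is within the Code DG8 ocean vessel limit of 100 kg.
Code DG1 quantity: 70 mL.
That is within the Code DG1 ocean vessel limit of 100 mL.
The segregation rule (Code DG8 with Code DG5) does not apply to Code DG8 with Code DG1.
Every hazard code is within its ocean vessel limit and no segregation rule is violated.

Yes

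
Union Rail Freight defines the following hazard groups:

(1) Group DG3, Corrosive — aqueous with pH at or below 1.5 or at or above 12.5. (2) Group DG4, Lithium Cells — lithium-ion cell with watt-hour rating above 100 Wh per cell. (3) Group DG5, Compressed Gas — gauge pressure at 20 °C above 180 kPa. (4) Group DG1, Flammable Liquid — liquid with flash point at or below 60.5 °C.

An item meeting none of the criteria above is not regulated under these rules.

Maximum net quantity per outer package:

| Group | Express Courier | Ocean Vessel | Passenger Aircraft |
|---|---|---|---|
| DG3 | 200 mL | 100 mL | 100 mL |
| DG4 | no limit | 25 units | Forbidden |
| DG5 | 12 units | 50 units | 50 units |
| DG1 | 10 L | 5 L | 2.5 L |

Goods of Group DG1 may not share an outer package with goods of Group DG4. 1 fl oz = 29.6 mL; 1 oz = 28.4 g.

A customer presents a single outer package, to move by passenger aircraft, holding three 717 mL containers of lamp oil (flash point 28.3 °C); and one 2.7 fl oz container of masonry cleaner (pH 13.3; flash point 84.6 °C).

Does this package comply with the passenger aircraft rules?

Lamp oil: flash point 28.3 °C ≤ 60.5 °C → Group DG1 (Flammable Liquid).
With pH 13.3 (≥ 12.5), the masonry cleaner falls in Group DG3.
Group DG1 quantity: three 717 mL containers = 2.151 L.
2.151 L ≤ 2.5 L (passenger aircraft limit, Group DG1) — within limit.
Group DG3 quantity: one 2.7 fl oz container = 79.92 mL.
79.92 mL is within the passenger aircraft limit of 100 mL for Group DG3.
The segregation rule (Group DG1 with Group DG4) does not apply to Group DG1 with Group DG3.
Every hazard group is within its passenger aircraft limit and no segregation rule is violated.

Yes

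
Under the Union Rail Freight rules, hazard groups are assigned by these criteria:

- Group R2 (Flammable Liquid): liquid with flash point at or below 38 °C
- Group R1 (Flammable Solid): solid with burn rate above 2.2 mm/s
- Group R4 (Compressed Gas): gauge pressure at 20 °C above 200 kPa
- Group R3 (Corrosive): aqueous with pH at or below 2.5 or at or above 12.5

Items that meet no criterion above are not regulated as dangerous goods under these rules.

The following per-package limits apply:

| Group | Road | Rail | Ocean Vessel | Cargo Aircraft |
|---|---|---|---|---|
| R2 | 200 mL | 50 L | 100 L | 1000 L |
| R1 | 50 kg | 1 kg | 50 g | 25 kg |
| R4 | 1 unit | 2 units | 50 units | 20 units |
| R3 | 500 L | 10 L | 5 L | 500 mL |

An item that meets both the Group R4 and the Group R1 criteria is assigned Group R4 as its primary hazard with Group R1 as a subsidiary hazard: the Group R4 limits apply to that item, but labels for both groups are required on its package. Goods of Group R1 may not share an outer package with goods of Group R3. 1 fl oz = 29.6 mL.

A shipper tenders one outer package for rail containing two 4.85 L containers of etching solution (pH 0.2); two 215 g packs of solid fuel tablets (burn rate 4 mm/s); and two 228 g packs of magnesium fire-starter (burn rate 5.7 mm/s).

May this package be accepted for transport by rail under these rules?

Etching solution: pH 0.2 ≤ 2.5 → Group R3 (Corrosive).
Burn rate 4 mm/s meets the Group R1 criterion (Flammable Solid), so the solid fuel tablets are Group R1.
Magnesium fire-starter: burn rate 5.7 mm/s > 2.2 mm/s → Group R1 (Flammable Solid).
Total Group R1: (two 215 g packs = 430 g) + (two 228 g packs = 456 g) = 886 g.
886 g ≤ 1 kg (rail limit, Group R1) — within limit.
Group R3 quantity: two 4.85 L containers = 9.7 L.
That is within the Group R3 rail limit of 10 L.
Group R1 and Group R3 may not share an outer package.

No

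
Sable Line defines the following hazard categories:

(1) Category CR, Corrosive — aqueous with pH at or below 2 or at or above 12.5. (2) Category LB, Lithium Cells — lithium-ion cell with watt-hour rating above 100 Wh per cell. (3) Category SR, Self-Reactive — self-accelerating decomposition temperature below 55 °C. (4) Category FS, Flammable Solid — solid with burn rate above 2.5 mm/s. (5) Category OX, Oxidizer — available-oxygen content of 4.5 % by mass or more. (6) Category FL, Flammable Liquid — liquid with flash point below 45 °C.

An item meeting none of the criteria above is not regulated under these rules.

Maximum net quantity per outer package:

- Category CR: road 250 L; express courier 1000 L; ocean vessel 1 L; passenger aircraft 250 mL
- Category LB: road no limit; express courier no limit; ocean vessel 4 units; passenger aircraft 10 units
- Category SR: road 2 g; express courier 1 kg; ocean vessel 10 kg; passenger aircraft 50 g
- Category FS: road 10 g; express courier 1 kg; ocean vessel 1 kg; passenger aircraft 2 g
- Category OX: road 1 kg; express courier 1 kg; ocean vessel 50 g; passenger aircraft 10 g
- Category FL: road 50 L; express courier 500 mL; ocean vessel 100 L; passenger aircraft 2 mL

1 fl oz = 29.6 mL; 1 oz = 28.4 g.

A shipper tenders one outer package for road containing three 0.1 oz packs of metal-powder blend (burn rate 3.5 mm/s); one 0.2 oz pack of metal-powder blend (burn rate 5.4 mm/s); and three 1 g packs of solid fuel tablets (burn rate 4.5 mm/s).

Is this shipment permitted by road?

Burn rate 3.5 mm/s meets the Category FS criterion (Flammable Solid), so the metal-powder blend is Category FS.
Metal-powder blend: burn rate 5.4 mm/s > 2.5 mm/s → Category FS (Flammable Solid).
With burn rate 4.5 mm/s (> 2.5 mm/s), the solid fuel tablets fall in Category FS.
Category FS net quantity: (three 0.1 oz packs = 8.52 g) + (one 0.2 oz pack = 5.68 g) + (three 1 g packs = 3 g) = 17.2 g.
That exceeds the Category FS road limit of 10 g.

No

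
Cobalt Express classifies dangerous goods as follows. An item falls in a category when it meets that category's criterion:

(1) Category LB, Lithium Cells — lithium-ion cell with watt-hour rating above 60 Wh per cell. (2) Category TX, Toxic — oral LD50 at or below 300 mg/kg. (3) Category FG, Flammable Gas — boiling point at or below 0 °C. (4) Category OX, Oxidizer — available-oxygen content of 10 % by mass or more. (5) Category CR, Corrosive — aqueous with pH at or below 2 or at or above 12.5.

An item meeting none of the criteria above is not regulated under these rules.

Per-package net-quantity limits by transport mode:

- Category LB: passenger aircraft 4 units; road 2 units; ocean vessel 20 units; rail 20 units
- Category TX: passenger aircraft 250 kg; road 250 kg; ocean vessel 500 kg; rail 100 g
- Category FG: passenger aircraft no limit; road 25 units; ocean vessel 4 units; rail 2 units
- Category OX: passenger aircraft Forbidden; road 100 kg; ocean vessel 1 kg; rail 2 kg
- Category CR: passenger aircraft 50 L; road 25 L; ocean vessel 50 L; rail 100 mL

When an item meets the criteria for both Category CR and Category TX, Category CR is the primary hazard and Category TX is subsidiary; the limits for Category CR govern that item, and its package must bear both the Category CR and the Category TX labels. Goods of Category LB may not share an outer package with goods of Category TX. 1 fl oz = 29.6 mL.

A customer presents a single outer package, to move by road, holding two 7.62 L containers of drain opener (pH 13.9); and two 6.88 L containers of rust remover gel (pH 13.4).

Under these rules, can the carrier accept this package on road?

No

pH 13.9 meets the Category CR criterion (Corrosive), so the drain opener is Category CR.
Rust remover gel: pH 13.4 ≥ 12.5 → Category CR (Corrosive).
Total Category CR: (two 7.62 L containers = 15.24 L) + (two 6.88 L containers = 13.76 L) = 29 L.
That exceeds the Category CR road limit of 25 L.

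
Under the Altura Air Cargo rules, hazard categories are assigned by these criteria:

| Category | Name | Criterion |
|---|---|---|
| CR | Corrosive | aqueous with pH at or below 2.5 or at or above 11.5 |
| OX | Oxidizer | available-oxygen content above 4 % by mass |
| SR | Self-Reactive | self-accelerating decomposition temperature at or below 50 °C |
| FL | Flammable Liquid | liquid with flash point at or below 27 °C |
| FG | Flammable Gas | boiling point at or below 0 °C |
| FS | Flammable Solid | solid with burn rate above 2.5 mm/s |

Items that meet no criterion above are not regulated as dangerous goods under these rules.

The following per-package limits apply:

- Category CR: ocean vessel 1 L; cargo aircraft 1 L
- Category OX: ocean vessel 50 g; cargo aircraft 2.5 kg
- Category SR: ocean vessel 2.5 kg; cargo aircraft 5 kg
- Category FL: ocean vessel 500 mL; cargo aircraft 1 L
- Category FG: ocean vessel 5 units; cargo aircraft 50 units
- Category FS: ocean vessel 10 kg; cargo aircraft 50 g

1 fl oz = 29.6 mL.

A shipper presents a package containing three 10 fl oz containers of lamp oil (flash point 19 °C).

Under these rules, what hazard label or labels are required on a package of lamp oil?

Category FL

Flash point 19 °C meets the Category FL criterion (Flammable Liquid), so the lamp oil is Category FL.
Only the Category FL label is required.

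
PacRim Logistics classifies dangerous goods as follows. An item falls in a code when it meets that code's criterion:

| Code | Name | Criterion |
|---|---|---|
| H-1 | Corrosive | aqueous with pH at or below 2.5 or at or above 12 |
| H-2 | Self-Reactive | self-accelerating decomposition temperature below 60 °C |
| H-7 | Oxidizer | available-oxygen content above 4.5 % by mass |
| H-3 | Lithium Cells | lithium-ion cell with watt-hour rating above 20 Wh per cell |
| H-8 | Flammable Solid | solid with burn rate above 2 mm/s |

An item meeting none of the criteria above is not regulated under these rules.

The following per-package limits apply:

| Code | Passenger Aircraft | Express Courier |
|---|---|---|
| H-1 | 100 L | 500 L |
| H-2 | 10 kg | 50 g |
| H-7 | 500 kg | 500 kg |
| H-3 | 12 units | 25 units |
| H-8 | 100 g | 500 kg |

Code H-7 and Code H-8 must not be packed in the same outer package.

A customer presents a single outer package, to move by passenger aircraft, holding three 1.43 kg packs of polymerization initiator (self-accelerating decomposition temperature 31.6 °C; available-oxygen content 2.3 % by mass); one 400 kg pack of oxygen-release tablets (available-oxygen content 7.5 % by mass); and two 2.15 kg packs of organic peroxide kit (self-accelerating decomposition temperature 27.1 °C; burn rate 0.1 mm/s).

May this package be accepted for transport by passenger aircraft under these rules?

Yes

With self-accelerating decomposition temperature 31.6 °C (< 60 °C), the polymerization initiator falls in Code H-2.
With available-oxygen content 7.5 % by mass (> 4.5 % by mass), the oxygen-release tablets fall in Code H-7.
Organic peroxide kit: self-accelerating decomposition temperature 27.1 °C < 60 °C → Code H-2 (Self-Reactive).
Code H-7 quantity: 400 kg.
That is within the Code H-7 passenger aircraft limit of 500 kg.
Code H-2 net quantity: (three 1.43 kg packs = 4.29 kg) + (two 2.15 kg packs = 4.3 kg) = 8.59 kg.
That is within the Code H-2 passenger aircraft limit of 10 kg.
The segregation rule (Code H-7 with Code H-8) does not apply to Code H-7 with Code H-2.
Every hazard code is within its passenger aircraft limit and no segregation rule is violated.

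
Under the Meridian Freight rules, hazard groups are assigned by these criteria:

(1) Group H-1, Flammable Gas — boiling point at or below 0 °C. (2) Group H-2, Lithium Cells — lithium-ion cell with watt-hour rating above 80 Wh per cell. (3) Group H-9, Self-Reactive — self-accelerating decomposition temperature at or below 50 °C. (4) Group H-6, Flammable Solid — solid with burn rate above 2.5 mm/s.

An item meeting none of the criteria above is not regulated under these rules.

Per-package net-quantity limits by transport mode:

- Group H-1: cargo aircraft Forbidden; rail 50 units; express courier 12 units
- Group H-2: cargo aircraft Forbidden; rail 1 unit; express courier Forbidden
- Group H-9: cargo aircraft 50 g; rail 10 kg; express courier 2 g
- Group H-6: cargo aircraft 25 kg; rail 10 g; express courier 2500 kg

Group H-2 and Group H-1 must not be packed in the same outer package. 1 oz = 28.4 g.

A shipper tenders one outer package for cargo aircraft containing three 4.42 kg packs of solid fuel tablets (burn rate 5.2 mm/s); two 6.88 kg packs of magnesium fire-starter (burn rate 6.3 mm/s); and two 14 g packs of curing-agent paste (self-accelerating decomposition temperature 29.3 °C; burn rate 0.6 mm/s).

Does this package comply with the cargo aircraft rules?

No

The solid fuel tablets have burn rate 5.2 mm/s, which is > 2.5 mm/s, so they are Group H-6 (Flammable Solid).
The magnesium fire-starter has burn rate 6.3 mm/s, which is > 2.5 mm/s, so it is Group H-6 (Flammable Solid).
Self-accelerating decomposition temperature 29.3 °C meets the Group H-9 criterion (Self-Reactive), so the curing-agent paste is Group H-9.
Group H-6 net quantity: (three 4.42 kg packs = 13.26 kg) + (two 6.88 kg packs = 13.76 kg) = 27.02 kg.
That exceeds the Group H-6 cargo aircraft limit of 25 kg.
Group H-9 quantity: two 14 g packs = 28 g.
28 g ≤ 50 g (cargo aircraft limit, Group H-9) — within limit.
The segregation rule (Group H-2 with Group H-1) does not apply to Group H-6 with Group H-9.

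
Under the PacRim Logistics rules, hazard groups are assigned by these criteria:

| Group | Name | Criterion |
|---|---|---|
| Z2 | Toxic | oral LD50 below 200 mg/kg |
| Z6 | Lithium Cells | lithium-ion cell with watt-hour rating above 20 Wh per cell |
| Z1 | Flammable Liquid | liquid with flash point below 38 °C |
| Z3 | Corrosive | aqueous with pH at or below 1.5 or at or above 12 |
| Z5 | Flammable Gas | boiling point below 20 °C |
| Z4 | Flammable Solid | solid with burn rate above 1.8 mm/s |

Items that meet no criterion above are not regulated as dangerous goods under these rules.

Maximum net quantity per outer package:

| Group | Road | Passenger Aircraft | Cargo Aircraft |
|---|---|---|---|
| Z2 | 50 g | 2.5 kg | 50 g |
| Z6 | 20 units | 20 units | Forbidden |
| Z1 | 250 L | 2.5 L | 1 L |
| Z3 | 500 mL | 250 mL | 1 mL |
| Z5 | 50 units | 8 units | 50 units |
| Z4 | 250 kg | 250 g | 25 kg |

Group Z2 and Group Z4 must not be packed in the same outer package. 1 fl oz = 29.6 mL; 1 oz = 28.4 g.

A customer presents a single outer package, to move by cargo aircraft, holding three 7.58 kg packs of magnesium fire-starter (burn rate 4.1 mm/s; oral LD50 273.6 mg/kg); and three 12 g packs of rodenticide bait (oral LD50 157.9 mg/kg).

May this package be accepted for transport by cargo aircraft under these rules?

Burn rate 4.1 mm/s meets the Group Z4 criterion (Flammable Solid), so the magnesium fire-starter is Group Z4.
With oral LD50 157.9 mg/kg (< 200 mg/kg), the rodenticide bait falls in Group Z2.
Group Z2 quantity: three 12 g packs = 36 g.
36 g ≤ 50 g (cargo aircraft limit, Group Z2) — within limit.
Group Z4 quantity: three 7.58 kg packs = 22.74 kg.
22.74 kg ≤ 25 kg (cargo aircraft limit, Group Z4) — within limit.
Group Z2 and Group Z4 may not share an outer package.

No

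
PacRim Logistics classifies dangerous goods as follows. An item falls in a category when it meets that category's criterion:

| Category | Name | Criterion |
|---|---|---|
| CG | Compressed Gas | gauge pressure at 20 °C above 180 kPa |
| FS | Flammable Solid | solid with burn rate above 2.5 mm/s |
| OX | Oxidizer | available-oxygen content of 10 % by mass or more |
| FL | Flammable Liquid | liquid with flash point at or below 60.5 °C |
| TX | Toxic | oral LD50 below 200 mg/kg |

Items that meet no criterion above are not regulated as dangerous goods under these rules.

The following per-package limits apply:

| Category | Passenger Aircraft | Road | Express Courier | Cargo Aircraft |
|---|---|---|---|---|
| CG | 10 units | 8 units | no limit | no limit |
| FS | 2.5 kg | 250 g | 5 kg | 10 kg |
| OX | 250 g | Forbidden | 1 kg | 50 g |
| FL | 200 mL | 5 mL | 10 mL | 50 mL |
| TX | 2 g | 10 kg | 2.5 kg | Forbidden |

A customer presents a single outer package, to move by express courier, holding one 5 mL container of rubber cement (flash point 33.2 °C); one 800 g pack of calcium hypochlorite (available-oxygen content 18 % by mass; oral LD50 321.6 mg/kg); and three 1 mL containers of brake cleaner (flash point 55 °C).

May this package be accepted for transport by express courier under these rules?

With flash point 33.2 °C (≤ 60.5 °C), the rubber cement falls in Category FL.
With available-oxygen content 18 % by mass (≥ 10 % by mass), the calcium hypochlorite falls in Category OX.
Flash point 55 °C meets the Category FL criterion (Flammable Liquid), so the brake cleaner is Category FL.
Total Category FL: 5 mL + (three 1 mL containers = 3 mL) = 8 mL.
8 mL is within the express courier limit of 10 mL for Category FL.
Category OX quantity: 800 g.
800 g ≤ 1 kg (express courier limit, Category OX) — within limit.
Every hazard category is within its express courier limit and no segregation rule is violated.

Yes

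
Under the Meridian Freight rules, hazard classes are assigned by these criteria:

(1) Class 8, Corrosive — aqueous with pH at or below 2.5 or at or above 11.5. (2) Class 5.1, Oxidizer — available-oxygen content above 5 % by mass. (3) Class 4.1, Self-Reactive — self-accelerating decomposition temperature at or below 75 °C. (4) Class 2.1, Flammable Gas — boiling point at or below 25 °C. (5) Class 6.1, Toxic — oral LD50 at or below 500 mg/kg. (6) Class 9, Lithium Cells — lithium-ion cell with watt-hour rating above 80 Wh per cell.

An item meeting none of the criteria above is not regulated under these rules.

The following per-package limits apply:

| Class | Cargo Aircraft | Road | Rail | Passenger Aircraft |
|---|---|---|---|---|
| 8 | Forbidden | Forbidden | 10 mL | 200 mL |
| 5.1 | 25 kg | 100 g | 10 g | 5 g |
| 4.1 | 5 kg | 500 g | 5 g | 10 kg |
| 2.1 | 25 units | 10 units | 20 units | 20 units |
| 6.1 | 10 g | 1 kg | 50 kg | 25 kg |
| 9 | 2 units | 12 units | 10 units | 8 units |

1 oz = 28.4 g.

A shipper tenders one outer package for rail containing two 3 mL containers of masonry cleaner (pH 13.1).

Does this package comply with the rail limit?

With pH 13.1 (≥ 11.5), the masonry cleaner falls in Class 8.
Class 8 quantity: two 3 mL containers = 6 mL.
6 mL is within the rail limit of 10 mL for Class 8.

Yes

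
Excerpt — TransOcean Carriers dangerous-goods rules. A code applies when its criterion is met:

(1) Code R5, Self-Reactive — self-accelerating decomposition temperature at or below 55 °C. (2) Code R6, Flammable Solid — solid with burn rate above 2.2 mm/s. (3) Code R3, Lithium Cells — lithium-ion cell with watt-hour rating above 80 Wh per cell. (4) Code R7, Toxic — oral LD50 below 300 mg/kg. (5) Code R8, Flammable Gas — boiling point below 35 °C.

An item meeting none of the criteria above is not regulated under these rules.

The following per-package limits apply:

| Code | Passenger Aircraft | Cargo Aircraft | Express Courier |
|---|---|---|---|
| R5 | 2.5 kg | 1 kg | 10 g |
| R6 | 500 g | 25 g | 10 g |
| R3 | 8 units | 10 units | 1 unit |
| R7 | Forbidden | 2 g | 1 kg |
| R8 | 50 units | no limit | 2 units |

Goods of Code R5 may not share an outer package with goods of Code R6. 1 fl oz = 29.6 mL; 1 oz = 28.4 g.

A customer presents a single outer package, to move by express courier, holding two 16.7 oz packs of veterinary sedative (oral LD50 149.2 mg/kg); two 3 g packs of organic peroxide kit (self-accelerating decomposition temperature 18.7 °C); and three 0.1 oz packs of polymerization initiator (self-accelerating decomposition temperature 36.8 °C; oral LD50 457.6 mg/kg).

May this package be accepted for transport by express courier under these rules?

With oral LD50 149.2 mg/kg (< 300 mg/kg), the veterinary sedative falls in Code R7.
Organic peroxide kit: self-accelerating decomposition temperature 18.7 °C ≤ 55 °C → Code R5 (Self-Reactive).
The polymerization initiator has self-accelerating decomposition temperature 36.8 °C, which is ≤ 55 °C, so it is Code R5 (Self-Reactive).
Code R5 net quantity: (two 3 g packs = 6 g) + (three 0.1 oz packs = 8.52 g) = 14.52 g.
That exceeds the Code R5 express courier limit of 10 g.
Code R7 quantity: two 16.7 oz packs = 948.56 g.
948.56 g ≤ 1 kg (express courier limit, Code R7) — within limit.
The segregation rule (Code R5 with Code R6) does not apply to Code R5 with Code R7.

No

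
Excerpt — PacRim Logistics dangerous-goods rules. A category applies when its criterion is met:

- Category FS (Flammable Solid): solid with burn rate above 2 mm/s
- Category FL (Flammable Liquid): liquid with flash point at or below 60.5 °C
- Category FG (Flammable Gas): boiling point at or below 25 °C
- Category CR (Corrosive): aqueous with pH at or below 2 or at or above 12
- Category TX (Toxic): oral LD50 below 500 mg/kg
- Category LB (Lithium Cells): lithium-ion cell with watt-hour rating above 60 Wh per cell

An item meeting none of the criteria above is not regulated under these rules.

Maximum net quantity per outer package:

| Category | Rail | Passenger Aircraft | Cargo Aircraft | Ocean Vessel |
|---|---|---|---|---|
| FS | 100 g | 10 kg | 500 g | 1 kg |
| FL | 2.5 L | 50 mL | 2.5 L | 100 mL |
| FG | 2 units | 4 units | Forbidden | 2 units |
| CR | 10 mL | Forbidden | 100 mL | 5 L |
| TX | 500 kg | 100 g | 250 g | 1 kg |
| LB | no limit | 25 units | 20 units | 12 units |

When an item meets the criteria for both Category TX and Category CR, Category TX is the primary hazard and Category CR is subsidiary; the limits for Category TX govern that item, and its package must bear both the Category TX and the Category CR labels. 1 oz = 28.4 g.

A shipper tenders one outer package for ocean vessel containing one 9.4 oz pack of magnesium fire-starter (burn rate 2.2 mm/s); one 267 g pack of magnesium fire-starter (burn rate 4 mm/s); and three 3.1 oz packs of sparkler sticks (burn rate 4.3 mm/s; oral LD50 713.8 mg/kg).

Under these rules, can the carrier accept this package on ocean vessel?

With burn rate 2.2 mm/s (> 2 mm/s), the magnesium fire-starter falls in Category FS.
The magnesium fire-starter has burn rate 4 mm/s, which is > 2 mm/s, so it is Category FS (Flammable Solid).
Burn rate 4.3 mm/s meets the Category FS criterion (Flammable Solid), so the sparkler sticks are Category FS.
Total Category FS: (one 9.4 oz pack = 266.96 g) + 267 g + (three 3.1 oz packs = 264.12 g) = 798.08 g.
798.08 g is within the ocean vessel limit of 1 kg for Category FS.

Yes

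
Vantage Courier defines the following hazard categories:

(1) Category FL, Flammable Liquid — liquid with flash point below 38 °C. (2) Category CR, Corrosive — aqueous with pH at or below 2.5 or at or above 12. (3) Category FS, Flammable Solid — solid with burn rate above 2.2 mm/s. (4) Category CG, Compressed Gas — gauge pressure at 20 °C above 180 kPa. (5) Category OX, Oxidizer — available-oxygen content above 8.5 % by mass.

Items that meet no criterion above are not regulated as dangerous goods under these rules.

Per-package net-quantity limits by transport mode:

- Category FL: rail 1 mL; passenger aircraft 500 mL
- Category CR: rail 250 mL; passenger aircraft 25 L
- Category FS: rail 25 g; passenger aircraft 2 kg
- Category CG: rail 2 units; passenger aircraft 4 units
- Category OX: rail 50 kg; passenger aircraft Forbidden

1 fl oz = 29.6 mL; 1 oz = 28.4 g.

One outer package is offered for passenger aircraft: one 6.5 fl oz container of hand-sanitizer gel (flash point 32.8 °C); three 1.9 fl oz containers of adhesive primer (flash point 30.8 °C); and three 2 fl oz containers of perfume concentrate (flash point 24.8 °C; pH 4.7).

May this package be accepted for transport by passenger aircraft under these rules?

No

Flash point 32.8 °C meets the Category FL criterion (Flammable Liquid), so the hand-sanitizer gel is Category FL.
Flash point 30.8 °C meets the Category FL criterion (Flammable Liquid), so the adhesive primer is Category FL.
Perfume concentrate: flash point 24.8 °C < 38 °C → Category FL (Flammable Liquid).
Total Category FL: (one 6.5 fl oz container = 192.4 mL) + (three 1.9 fl oz containers = 168.72 mL) + (three 2 fl oz containers = 177.6 mL) = 538.72 mL.
That exceeds the Category FL passenger aircraft limit of 500 mL.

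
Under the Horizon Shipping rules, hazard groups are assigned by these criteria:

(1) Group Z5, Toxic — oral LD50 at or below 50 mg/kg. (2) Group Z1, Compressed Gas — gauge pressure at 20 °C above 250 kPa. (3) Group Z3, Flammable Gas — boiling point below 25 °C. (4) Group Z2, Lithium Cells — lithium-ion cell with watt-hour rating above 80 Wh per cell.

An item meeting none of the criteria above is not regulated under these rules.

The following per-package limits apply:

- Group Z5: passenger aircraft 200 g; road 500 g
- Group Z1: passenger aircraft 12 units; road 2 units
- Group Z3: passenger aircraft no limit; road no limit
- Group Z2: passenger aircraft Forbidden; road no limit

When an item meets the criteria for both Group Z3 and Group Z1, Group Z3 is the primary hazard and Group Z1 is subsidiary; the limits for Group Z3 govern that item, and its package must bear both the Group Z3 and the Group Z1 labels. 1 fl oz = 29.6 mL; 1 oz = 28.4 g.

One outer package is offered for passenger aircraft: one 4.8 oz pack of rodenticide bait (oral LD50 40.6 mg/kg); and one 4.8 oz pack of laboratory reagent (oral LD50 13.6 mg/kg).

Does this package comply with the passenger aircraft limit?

With oral LD50 40.6 mg/kg (≤ 50 mg/kg), the rodenticide bait falls in Group Z5.
Laboratory reagent: oral LD50 13.6 mg/kg ≤ 50 mg/kg → Group Z5 (Toxic).
Group Z5 net quantity: (one 4.8 oz pack = 136.32 g) + (one 4.8 oz pack = 136.32 g) = 272.64 g.
272.64 g > 200 g (passenger aircraft limit, Group Z5) — over the limit.

No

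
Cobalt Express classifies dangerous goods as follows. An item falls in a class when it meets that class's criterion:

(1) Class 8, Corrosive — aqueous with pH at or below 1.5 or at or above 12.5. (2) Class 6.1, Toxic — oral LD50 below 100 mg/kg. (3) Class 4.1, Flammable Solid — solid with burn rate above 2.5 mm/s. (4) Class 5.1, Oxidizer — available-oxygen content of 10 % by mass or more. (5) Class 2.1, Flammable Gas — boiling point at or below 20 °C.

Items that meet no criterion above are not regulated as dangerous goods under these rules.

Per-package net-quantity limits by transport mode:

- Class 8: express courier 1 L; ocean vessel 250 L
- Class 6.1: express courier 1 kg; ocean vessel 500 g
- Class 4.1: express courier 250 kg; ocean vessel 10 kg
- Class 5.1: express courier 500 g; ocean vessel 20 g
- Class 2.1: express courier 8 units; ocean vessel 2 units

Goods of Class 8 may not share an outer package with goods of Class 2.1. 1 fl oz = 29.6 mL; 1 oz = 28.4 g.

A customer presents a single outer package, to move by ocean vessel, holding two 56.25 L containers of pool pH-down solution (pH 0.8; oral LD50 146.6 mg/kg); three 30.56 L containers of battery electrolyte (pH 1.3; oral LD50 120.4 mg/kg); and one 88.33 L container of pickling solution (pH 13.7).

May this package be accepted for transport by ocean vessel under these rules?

No

Pool pH-down solution: pH 0.8 ≤ 1.5 → Class 8 (Corrosive).
The battery electrolyte has pH 1.3, which is ≤ 1.5, so it is Class 8 (Corrosive).
The pickling solution has pH 13.7, which is ≥ 12.5, so it is Class 8 (Corrosive).
Class 8 net quantity: (two 56.25 L containers = 112.5 L) + (three 30.56 L containers = 91.68 L) + 88.33 L = 292.51 L.
292.51 L > 250 L (ocean vessel limit, Class 8) — over the limit.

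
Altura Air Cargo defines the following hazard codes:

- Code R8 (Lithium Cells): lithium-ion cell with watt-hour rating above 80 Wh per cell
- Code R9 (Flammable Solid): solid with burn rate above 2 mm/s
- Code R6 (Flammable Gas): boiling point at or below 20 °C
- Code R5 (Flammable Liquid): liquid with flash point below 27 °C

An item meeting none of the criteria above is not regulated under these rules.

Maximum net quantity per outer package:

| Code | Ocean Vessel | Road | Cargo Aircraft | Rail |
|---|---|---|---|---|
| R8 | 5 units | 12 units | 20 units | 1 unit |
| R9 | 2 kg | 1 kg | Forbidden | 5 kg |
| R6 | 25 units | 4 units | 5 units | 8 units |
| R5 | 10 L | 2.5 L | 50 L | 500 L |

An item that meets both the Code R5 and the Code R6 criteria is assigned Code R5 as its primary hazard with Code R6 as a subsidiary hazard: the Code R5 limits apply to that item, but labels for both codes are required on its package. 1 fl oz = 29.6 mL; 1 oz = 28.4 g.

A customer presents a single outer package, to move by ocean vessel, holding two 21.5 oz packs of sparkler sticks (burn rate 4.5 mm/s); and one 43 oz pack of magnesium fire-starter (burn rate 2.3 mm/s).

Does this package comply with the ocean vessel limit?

No

Sparkler sticks: burn rate 4.5 mm/s > 2 mm/s → Code R9 (Flammable Solid).
Burn rate 2.3 mm/s meets the Code R9 criterion (Flammable Solid), so the magnesium fire-starter is Code R9.
Total Code R9: (two 21.5 oz packs = 1221.2 g) + (one 43 oz pack = 1221.2 g) = 2442.4 g.
That exceeds the Code R9 ocean vessel limit of 2 kg.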